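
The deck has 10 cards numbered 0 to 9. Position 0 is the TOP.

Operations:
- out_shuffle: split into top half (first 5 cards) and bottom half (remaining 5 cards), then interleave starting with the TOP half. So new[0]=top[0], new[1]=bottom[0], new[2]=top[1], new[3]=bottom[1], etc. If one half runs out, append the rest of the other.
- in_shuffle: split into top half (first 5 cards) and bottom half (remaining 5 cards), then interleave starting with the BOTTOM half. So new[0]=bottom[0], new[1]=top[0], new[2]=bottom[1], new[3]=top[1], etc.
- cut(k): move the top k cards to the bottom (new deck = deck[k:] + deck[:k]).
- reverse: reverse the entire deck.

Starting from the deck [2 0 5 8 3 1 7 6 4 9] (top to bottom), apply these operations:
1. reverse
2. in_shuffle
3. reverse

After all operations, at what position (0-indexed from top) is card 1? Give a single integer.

Answer: 0

Derivation:
After op 1 (reverse): [9 4 6 7 1 3 8 5 0 2]
After op 2 (in_shuffle): [3 9 8 4 5 6 0 7 2 1]
After op 3 (reverse): [1 2 7 0 6 5 4 8 9 3]
Card 1 is at position 0.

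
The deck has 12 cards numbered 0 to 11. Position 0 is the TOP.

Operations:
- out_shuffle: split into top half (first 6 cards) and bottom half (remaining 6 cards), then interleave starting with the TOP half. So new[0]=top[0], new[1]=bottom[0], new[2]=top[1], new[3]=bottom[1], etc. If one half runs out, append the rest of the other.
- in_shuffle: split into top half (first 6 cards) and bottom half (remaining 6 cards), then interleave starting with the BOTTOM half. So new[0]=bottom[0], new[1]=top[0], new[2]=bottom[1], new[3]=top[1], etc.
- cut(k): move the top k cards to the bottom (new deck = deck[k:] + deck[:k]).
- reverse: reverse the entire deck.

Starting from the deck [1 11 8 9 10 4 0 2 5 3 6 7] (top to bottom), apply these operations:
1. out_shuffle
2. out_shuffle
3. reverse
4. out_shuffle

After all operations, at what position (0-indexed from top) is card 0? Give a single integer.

After op 1 (out_shuffle): [1 0 11 2 8 5 9 3 10 6 4 7]
After op 2 (out_shuffle): [1 9 0 3 11 10 2 6 8 4 5 7]
After op 3 (reverse): [7 5 4 8 6 2 10 11 3 0 9 1]
After op 4 (out_shuffle): [7 10 5 11 4 3 8 0 6 9 2 1]
Card 0 is at position 7.

Answer: 7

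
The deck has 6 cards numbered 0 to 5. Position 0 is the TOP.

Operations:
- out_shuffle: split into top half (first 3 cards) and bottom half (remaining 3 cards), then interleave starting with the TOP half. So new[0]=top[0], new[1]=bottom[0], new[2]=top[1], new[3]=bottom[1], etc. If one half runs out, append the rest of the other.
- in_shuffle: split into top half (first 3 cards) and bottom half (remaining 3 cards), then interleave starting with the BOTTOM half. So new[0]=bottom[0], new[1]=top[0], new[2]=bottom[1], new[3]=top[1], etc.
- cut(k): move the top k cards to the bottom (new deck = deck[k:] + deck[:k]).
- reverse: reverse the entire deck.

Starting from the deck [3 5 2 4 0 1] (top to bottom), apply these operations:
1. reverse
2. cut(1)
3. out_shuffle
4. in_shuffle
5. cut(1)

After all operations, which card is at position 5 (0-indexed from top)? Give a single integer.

After op 1 (reverse): [1 0 4 2 5 3]
After op 2 (cut(1)): [0 4 2 5 3 1]
After op 3 (out_shuffle): [0 5 4 3 2 1]
After op 4 (in_shuffle): [3 0 2 5 1 4]
After op 5 (cut(1)): [0 2 5 1 4 3]
Position 5: card 3.

Answer: 3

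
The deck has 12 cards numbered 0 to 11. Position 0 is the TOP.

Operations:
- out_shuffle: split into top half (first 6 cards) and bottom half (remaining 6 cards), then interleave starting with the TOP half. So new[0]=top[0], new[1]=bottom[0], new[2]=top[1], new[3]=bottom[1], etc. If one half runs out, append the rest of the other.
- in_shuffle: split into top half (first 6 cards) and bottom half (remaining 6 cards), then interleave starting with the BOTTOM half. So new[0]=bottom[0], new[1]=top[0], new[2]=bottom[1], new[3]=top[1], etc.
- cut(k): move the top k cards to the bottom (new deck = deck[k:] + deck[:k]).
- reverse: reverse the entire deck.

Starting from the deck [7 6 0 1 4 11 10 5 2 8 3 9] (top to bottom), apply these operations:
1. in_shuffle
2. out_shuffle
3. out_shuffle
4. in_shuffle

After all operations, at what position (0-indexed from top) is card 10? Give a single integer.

After op 1 (in_shuffle): [10 7 5 6 2 0 8 1 3 4 9 11]
After op 2 (out_shuffle): [10 8 7 1 5 3 6 4 2 9 0 11]
After op 3 (out_shuffle): [10 6 8 4 7 2 1 9 5 0 3 11]
After op 4 (in_shuffle): [1 10 9 6 5 8 0 4 3 7 11 2]
Card 10 is at position 1.

Answer: 1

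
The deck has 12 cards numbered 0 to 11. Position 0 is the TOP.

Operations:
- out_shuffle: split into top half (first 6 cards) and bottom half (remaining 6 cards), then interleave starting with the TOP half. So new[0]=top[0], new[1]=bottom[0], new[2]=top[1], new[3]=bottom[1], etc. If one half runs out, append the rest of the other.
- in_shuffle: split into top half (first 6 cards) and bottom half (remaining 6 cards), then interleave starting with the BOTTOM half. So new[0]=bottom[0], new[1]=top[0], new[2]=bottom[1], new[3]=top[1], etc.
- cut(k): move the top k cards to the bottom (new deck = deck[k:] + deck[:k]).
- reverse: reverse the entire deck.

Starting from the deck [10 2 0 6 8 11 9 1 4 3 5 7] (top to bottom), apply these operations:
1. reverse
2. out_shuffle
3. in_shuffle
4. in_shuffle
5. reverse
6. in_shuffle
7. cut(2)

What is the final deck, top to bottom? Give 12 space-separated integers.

After op 1 (reverse): [7 5 3 4 1 9 11 8 6 0 2 10]
After op 2 (out_shuffle): [7 11 5 8 3 6 4 0 1 2 9 10]
After op 3 (in_shuffle): [4 7 0 11 1 5 2 8 9 3 10 6]
After op 4 (in_shuffle): [2 4 8 7 9 0 3 11 10 1 6 5]
After op 5 (reverse): [5 6 1 10 11 3 0 9 7 8 4 2]
After op 6 (in_shuffle): [0 5 9 6 7 1 8 10 4 11 2 3]
After op 7 (cut(2)): [9 6 7 1 8 10 4 11 2 3 0 5]

Answer: 9 6 7 1 8 10 4 11 2 3 0 5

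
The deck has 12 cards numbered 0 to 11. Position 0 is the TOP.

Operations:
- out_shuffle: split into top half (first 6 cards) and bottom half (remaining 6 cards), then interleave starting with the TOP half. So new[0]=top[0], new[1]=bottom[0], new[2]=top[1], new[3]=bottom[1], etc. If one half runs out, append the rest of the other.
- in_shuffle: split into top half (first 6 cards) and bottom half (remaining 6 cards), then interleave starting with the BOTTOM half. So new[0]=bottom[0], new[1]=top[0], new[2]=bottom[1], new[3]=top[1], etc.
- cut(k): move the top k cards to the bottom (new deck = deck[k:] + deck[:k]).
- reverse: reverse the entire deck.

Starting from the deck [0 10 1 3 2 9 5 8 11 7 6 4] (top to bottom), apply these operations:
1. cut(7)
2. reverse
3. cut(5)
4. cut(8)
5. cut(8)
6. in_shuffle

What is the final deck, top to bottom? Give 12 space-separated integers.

Answer: 3 7 1 11 10 8 0 5 4 9 6 2

Derivation:
After op 1 (cut(7)): [8 11 7 6 4 0 10 1 3 2 9 5]
After op 2 (reverse): [5 9 2 3 1 10 0 4 6 7 11 8]
After op 3 (cut(5)): [10 0 4 6 7 11 8 5 9 2 3 1]
After op 4 (cut(8)): [9 2 3 1 10 0 4 6 7 11 8 5]
After op 5 (cut(8)): [7 11 8 5 9 2 3 1 10 0 4 6]
After op 6 (in_shuffle): [3 7 1 11 10 8 0 5 4 9 6 2]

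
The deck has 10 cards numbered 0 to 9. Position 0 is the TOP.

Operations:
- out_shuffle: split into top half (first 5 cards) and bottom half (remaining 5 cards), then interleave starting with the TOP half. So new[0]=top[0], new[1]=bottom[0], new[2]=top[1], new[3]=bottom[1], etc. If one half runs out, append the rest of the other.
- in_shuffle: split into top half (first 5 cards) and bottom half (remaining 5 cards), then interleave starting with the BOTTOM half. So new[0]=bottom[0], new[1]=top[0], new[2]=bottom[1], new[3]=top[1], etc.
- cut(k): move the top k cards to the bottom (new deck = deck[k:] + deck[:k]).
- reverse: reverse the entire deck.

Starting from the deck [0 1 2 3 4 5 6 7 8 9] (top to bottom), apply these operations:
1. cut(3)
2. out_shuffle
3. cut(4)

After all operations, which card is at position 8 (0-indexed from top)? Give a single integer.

Answer: 4

Derivation:
After op 1 (cut(3)): [3 4 5 6 7 8 9 0 1 2]
After op 2 (out_shuffle): [3 8 4 9 5 0 6 1 7 2]
After op 3 (cut(4)): [5 0 6 1 7 2 3 8 4 9]
Position 8: card 4.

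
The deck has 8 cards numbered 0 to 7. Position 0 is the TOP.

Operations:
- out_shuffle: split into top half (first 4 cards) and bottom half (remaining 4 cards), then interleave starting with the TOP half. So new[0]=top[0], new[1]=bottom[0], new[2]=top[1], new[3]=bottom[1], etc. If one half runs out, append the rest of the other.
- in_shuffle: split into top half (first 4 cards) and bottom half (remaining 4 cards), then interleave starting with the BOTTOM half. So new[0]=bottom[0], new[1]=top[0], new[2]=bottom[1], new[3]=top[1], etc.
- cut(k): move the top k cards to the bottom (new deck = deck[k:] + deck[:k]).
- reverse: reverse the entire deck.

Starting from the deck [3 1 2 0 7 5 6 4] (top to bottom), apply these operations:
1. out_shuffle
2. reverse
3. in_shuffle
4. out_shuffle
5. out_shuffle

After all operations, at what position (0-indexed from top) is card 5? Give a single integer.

Answer: 0

Derivation:
After op 1 (out_shuffle): [3 7 1 5 2 6 0 4]
After op 2 (reverse): [4 0 6 2 5 1 7 3]
After op 3 (in_shuffle): [5 4 1 0 7 6 3 2]
After op 4 (out_shuffle): [5 7 4 6 1 3 0 2]
After op 5 (out_shuffle): [5 1 7 3 4 0 6 2]
Card 5 is at position 0.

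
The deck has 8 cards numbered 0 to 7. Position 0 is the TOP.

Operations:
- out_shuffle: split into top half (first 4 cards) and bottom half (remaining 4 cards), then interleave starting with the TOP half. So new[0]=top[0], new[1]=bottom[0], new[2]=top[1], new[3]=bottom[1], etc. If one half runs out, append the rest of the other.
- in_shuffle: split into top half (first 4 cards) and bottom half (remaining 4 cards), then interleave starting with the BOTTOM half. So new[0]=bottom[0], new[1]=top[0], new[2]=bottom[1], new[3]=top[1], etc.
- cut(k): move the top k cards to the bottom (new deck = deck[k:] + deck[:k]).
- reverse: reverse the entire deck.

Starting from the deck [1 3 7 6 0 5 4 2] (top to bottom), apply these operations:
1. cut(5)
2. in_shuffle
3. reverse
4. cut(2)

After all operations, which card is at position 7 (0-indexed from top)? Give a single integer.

After op 1 (cut(5)): [5 4 2 1 3 7 6 0]
After op 2 (in_shuffle): [3 5 7 4 6 2 0 1]
After op 3 (reverse): [1 0 2 6 4 7 5 3]
After op 4 (cut(2)): [2 6 4 7 5 3 1 0]
Position 7: card 0.

Answer: 0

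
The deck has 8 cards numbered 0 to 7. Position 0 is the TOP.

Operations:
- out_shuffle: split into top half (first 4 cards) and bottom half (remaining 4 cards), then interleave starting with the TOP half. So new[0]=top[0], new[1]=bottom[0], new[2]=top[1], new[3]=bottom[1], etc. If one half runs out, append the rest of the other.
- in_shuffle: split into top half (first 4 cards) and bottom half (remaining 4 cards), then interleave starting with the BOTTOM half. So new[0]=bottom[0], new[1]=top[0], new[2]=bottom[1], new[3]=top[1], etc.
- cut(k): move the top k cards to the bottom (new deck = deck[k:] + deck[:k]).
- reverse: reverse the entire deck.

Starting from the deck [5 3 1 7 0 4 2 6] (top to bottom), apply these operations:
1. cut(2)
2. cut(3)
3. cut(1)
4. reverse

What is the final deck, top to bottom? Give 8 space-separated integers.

Answer: 4 0 7 1 3 5 6 2

Derivation:
After op 1 (cut(2)): [1 7 0 4 2 6 5 3]
After op 2 (cut(3)): [4 2 6 5 3 1 7 0]
After op 3 (cut(1)): [2 6 5 3 1 7 0 4]
After op 4 (reverse): [4 0 7 1 3 5 6 2]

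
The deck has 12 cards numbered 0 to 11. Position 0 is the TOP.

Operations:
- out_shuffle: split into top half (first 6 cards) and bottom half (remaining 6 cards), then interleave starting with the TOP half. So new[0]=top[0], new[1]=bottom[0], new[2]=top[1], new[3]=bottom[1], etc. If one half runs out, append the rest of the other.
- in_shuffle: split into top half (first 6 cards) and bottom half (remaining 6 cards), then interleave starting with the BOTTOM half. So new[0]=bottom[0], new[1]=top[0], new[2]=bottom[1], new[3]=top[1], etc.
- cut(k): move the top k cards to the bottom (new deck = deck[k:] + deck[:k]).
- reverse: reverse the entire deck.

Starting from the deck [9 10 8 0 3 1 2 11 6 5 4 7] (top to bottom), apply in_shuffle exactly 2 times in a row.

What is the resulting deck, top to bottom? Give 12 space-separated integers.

Answer: 5 2 0 9 4 11 3 10 7 6 1 8

Derivation:
After op 1 (in_shuffle): [2 9 11 10 6 8 5 0 4 3 7 1]
After op 2 (in_shuffle): [5 2 0 9 4 11 3 10 7 6 1 8]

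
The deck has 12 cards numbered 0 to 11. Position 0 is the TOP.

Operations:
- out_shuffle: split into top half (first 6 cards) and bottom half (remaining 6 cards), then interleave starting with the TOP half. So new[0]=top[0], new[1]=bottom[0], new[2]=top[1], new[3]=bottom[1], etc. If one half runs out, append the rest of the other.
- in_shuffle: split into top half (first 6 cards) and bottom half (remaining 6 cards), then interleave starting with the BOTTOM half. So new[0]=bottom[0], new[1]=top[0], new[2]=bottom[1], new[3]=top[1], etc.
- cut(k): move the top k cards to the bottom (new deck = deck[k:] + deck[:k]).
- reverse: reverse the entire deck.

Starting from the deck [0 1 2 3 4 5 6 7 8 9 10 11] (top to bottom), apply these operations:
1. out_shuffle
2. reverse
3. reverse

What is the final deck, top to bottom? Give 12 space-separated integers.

After op 1 (out_shuffle): [0 6 1 7 2 8 3 9 4 10 5 11]
After op 2 (reverse): [11 5 10 4 9 3 8 2 7 1 6 0]
After op 3 (reverse): [0 6 1 7 2 8 3 9 4 10 5 11]

Answer: 0 6 1 7 2 8 3 9 4 10 5 11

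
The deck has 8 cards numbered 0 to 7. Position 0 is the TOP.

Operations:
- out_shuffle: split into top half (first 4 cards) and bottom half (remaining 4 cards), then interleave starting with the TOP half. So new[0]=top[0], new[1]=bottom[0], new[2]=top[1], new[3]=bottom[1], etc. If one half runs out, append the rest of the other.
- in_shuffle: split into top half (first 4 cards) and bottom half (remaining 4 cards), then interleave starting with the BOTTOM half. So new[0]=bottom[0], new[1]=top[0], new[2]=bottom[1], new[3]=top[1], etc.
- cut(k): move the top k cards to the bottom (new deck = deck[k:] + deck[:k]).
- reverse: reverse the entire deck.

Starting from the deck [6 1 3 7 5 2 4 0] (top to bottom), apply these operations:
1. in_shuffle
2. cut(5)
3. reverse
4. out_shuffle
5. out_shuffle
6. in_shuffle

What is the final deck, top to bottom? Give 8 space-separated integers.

Answer: 1 4 6 2 7 5 3 0

Derivation:
After op 1 (in_shuffle): [5 6 2 1 4 3 0 7]
After op 2 (cut(5)): [3 0 7 5 6 2 1 4]
After op 3 (reverse): [4 1 2 6 5 7 0 3]
After op 4 (out_shuffle): [4 5 1 7 2 0 6 3]
After op 5 (out_shuffle): [4 2 5 0 1 6 7 3]
After op 6 (in_shuffle): [1 4 6 2 7 5 3 0]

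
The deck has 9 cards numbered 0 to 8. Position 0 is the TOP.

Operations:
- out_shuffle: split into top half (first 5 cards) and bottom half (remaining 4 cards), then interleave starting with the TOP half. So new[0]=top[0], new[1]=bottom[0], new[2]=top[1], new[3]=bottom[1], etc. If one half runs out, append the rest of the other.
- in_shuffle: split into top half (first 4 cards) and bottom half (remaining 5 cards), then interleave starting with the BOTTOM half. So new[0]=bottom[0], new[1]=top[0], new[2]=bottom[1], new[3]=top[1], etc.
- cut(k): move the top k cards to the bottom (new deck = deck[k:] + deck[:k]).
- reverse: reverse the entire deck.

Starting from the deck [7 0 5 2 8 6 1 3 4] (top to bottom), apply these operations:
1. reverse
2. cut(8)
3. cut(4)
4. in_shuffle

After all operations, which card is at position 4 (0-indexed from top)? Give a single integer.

After op 1 (reverse): [4 3 1 6 8 2 5 0 7]
After op 2 (cut(8)): [7 4 3 1 6 8 2 5 0]
After op 3 (cut(4)): [6 8 2 5 0 7 4 3 1]
After op 4 (in_shuffle): [0 6 7 8 4 2 3 5 1]
Position 4: card 4.

Answer: 4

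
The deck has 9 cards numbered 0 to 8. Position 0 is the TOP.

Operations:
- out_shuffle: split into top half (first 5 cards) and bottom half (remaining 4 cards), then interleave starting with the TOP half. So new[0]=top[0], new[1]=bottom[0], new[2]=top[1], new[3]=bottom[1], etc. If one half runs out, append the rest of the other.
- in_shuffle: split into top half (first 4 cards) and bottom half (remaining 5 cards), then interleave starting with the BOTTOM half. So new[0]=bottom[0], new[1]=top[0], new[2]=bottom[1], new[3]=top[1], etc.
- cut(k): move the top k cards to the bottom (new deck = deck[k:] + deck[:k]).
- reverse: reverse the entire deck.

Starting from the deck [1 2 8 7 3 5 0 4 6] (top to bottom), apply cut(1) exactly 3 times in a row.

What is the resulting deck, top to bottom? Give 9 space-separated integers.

Answer: 7 3 5 0 4 6 1 2 8

Derivation:
After op 1 (cut(1)): [2 8 7 3 5 0 4 6 1]
After op 2 (cut(1)): [8 7 3 5 0 4 6 1 2]
After op 3 (cut(1)): [7 3 5 0 4 6 1 2 8]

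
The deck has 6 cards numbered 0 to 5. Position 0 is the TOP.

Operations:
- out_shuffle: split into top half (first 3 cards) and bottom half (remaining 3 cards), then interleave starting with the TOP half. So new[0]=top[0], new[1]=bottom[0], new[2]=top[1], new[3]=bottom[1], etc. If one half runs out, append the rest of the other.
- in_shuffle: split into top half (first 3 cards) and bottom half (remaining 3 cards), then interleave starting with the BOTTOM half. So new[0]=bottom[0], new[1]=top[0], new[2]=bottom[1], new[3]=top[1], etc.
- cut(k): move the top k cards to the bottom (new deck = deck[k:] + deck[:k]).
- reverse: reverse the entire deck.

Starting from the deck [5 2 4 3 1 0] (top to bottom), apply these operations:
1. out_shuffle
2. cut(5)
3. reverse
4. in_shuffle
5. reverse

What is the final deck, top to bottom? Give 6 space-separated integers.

Answer: 2 0 1 5 4 3

Derivation:
After op 1 (out_shuffle): [5 3 2 1 4 0]
After op 2 (cut(5)): [0 5 3 2 1 4]
After op 3 (reverse): [4 1 2 3 5 0]
After op 4 (in_shuffle): [3 4 5 1 0 2]
After op 5 (reverse): [2 0 1 5 4 3]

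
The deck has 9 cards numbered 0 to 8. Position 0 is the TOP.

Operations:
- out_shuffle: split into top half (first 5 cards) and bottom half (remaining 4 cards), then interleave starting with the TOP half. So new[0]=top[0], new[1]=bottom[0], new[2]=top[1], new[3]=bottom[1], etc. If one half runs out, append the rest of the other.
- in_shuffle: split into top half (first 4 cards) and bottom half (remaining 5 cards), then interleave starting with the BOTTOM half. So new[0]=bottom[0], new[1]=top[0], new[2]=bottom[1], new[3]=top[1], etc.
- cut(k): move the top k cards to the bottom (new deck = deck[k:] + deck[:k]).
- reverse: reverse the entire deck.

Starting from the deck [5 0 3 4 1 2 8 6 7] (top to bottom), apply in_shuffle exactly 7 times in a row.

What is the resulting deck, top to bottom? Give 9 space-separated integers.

After op 1 (in_shuffle): [1 5 2 0 8 3 6 4 7]
After op 2 (in_shuffle): [8 1 3 5 6 2 4 0 7]
After op 3 (in_shuffle): [6 8 2 1 4 3 0 5 7]
After op 4 (in_shuffle): [4 6 3 8 0 2 5 1 7]
After op 5 (in_shuffle): [0 4 2 6 5 3 1 8 7]
After op 6 (in_shuffle): [5 0 3 4 1 2 8 6 7]
After op 7 (in_shuffle): [1 5 2 0 8 3 6 4 7]

Answer: 1 5 2 0 8 3 6 4 7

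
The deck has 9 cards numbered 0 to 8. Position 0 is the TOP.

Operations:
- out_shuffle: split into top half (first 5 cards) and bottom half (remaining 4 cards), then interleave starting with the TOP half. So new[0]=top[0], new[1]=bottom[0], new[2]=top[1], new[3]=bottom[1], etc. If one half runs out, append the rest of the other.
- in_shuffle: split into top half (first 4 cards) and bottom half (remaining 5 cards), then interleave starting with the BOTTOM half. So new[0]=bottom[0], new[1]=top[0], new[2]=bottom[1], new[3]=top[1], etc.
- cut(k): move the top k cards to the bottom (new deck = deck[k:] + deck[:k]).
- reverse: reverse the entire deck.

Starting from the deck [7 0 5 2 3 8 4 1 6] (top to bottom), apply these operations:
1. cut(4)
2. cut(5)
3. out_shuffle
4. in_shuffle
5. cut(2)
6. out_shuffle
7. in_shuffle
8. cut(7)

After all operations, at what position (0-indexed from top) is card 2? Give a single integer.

After op 1 (cut(4)): [3 8 4 1 6 7 0 5 2]
After op 2 (cut(5)): [7 0 5 2 3 8 4 1 6]
After op 3 (out_shuffle): [7 8 0 4 5 1 2 6 3]
After op 4 (in_shuffle): [5 7 1 8 2 0 6 4 3]
After op 5 (cut(2)): [1 8 2 0 6 4 3 5 7]
After op 6 (out_shuffle): [1 4 8 3 2 5 0 7 6]
After op 7 (in_shuffle): [2 1 5 4 0 8 7 3 6]
After op 8 (cut(7)): [3 6 2 1 5 4 0 8 7]
Card 2 is at position 2.

Answer: 2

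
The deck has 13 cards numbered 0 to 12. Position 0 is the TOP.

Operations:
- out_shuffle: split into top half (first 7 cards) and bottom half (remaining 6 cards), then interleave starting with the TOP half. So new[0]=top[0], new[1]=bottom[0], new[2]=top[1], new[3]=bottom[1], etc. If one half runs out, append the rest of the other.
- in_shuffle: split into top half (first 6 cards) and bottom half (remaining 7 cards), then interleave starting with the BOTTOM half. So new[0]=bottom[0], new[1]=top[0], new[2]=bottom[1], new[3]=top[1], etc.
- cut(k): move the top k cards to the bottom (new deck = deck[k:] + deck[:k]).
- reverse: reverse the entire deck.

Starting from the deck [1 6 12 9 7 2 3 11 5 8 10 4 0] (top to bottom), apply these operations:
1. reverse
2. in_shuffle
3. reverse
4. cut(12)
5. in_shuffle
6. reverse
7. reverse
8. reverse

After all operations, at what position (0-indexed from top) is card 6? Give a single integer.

Answer: 5

Derivation:
After op 1 (reverse): [0 4 10 8 5 11 3 2 7 9 12 6 1]
After op 2 (in_shuffle): [3 0 2 4 7 10 9 8 12 5 6 11 1]
After op 3 (reverse): [1 11 6 5 12 8 9 10 7 4 2 0 3]
After op 4 (cut(12)): [3 1 11 6 5 12 8 9 10 7 4 2 0]
After op 5 (in_shuffle): [8 3 9 1 10 11 7 6 4 5 2 12 0]
After op 6 (reverse): [0 12 2 5 4 6 7 11 10 1 9 3 8]
After op 7 (reverse): [8 3 9 1 10 11 7 6 4 5 2 12 0]
After op 8 (reverse): [0 12 2 5 4 6 7 11 10 1 9 3 8]
Card 6 is at position 5.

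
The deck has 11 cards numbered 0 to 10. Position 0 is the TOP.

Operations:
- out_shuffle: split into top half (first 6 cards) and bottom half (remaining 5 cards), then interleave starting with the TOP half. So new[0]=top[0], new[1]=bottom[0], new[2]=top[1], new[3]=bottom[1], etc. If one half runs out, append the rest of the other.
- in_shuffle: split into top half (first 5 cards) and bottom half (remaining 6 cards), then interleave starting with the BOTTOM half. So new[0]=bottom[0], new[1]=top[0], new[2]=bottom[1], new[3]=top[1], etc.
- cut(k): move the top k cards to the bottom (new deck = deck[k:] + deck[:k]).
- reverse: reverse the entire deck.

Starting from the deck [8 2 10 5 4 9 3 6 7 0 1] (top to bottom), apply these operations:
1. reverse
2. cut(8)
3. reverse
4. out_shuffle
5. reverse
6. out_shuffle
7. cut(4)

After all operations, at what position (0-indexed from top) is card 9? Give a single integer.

After op 1 (reverse): [1 0 7 6 3 9 4 5 10 2 8]
After op 2 (cut(8)): [10 2 8 1 0 7 6 3 9 4 5]
After op 3 (reverse): [5 4 9 3 6 7 0 1 8 2 10]
After op 4 (out_shuffle): [5 0 4 1 9 8 3 2 6 10 7]
After op 5 (reverse): [7 10 6 2 3 8 9 1 4 0 5]
After op 6 (out_shuffle): [7 9 10 1 6 4 2 0 3 5 8]
After op 7 (cut(4)): [6 4 2 0 3 5 8 7 9 10 1]
Card 9 is at position 8.

Answer: 8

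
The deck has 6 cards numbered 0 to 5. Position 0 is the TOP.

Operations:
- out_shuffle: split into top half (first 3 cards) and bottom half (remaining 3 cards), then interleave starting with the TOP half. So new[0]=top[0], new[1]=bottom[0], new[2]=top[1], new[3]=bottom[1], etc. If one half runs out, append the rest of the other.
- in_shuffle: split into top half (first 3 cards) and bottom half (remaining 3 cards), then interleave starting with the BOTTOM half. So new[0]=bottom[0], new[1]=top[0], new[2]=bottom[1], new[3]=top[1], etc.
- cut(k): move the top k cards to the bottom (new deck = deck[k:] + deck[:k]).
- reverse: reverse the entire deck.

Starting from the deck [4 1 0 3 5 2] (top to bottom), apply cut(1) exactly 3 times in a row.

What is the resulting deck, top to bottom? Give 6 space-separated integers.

Answer: 3 5 2 4 1 0

Derivation:
After op 1 (cut(1)): [1 0 3 5 2 4]
After op 2 (cut(1)): [0 3 5 2 4 1]
After op 3 (cut(1)): [3 5 2 4 1 0]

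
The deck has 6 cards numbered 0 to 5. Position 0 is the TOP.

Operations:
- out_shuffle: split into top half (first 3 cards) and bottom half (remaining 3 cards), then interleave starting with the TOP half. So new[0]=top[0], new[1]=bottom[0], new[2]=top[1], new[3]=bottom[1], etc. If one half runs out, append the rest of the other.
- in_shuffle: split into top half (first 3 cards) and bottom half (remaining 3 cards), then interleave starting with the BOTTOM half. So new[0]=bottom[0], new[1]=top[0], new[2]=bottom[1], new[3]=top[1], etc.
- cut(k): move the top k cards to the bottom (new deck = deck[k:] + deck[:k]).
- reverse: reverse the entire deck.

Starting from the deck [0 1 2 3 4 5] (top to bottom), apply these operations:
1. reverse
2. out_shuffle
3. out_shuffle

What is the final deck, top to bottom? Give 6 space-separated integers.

Answer: 5 1 2 3 4 0

Derivation:
After op 1 (reverse): [5 4 3 2 1 0]
After op 2 (out_shuffle): [5 2 4 1 3 0]
After op 3 (out_shuffle): [5 1 2 3 4 0]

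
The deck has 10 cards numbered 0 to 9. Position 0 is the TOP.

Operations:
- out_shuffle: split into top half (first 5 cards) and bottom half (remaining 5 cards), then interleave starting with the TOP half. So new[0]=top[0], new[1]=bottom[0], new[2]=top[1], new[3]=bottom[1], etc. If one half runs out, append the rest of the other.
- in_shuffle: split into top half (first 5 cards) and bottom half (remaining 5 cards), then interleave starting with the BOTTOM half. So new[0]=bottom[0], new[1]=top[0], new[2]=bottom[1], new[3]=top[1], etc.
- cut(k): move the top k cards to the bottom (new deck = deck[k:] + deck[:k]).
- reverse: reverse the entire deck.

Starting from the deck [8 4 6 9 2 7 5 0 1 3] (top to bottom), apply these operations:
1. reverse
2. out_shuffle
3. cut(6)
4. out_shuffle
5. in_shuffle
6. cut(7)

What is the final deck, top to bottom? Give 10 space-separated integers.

Answer: 1 6 7 9 5 8 2 0 4 3

Derivation:
After op 1 (reverse): [3 1 0 5 7 2 9 6 4 8]
After op 2 (out_shuffle): [3 2 1 9 0 6 5 4 7 8]
After op 3 (cut(6)): [5 4 7 8 3 2 1 9 0 6]
After op 4 (out_shuffle): [5 2 4 1 7 9 8 0 3 6]
After op 5 (in_shuffle): [9 5 8 2 0 4 3 1 6 7]
After op 6 (cut(7)): [1 6 7 9 5 8 2 0 4 3]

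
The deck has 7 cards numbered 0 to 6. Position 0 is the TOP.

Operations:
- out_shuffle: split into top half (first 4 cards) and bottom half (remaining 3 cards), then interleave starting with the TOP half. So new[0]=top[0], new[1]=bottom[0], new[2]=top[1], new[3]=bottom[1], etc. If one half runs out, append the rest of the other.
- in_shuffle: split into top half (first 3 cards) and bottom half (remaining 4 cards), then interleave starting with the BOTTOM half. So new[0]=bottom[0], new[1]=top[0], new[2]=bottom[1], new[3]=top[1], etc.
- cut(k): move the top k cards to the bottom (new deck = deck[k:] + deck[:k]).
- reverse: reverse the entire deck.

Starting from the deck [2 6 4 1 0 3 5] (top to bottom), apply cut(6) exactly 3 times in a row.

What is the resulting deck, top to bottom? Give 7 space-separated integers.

After op 1 (cut(6)): [5 2 6 4 1 0 3]
After op 2 (cut(6)): [3 5 2 6 4 1 0]
After op 3 (cut(6)): [0 3 5 2 6 4 1]

Answer: 0 3 5 2 6 4 1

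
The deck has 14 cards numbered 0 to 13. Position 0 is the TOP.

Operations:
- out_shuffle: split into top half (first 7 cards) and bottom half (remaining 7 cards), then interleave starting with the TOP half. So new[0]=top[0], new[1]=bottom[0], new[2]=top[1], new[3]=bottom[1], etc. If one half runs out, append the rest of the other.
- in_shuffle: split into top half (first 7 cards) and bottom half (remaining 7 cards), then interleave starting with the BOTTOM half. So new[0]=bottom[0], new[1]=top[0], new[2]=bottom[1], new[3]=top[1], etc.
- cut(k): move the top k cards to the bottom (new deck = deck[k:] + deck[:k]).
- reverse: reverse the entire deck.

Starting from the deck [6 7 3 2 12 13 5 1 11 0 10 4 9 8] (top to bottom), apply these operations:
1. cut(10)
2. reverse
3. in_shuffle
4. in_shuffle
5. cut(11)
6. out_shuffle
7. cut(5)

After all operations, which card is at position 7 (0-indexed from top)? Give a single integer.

Answer: 0

Derivation:
After op 1 (cut(10)): [10 4 9 8 6 7 3 2 12 13 5 1 11 0]
After op 2 (reverse): [0 11 1 5 13 12 2 3 7 6 8 9 4 10]
After op 3 (in_shuffle): [3 0 7 11 6 1 8 5 9 13 4 12 10 2]
After op 4 (in_shuffle): [5 3 9 0 13 7 4 11 12 6 10 1 2 8]
After op 5 (cut(11)): [1 2 8 5 3 9 0 13 7 4 11 12 6 10]
After op 6 (out_shuffle): [1 13 2 7 8 4 5 11 3 12 9 6 0 10]
After op 7 (cut(5)): [4 5 11 3 12 9 6 0 10 1 13 2 7 8]
Position 7: card 0.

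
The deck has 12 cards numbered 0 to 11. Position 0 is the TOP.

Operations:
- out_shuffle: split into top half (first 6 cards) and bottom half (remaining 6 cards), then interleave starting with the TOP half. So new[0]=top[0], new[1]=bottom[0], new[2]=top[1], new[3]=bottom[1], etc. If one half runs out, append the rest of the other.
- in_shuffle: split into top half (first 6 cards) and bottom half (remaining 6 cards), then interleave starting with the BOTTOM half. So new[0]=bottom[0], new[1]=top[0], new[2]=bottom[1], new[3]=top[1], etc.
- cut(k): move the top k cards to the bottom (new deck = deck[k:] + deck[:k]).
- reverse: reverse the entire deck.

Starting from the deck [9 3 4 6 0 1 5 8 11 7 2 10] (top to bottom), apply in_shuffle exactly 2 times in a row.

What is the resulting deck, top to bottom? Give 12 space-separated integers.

Answer: 7 5 6 9 2 8 0 3 10 11 1 4

Derivation:
After op 1 (in_shuffle): [5 9 8 3 11 4 7 6 2 0 10 1]
After op 2 (in_shuffle): [7 5 6 9 2 8 0 3 10 11 1 4]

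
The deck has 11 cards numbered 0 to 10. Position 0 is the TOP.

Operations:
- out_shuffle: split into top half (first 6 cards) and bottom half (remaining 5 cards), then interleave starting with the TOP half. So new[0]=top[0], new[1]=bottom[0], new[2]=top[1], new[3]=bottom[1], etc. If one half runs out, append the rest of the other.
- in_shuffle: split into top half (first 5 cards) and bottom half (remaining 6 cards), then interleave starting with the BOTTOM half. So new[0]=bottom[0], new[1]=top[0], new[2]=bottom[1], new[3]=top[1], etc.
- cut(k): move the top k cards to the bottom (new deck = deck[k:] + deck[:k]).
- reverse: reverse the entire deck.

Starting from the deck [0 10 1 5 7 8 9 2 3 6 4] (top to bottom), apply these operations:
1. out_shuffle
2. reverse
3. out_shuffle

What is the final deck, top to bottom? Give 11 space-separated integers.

Answer: 8 1 4 2 7 10 6 9 5 0 3

Derivation:
After op 1 (out_shuffle): [0 9 10 2 1 3 5 6 7 4 8]
After op 2 (reverse): [8 4 7 6 5 3 1 2 10 9 0]
After op 3 (out_shuffle): [8 1 4 2 7 10 6 9 5 0 3]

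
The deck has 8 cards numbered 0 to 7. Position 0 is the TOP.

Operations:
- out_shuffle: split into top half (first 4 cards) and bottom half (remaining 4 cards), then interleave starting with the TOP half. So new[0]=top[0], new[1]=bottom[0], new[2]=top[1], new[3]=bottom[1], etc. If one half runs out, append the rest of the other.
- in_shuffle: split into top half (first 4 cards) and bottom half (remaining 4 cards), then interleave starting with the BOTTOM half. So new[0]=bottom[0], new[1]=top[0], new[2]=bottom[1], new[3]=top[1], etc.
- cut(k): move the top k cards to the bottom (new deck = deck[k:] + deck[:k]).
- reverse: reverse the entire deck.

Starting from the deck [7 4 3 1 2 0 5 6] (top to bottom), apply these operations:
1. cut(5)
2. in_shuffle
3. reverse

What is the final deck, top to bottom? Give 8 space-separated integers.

Answer: 7 2 6 1 5 3 0 4

Derivation:
After op 1 (cut(5)): [0 5 6 7 4 3 1 2]
After op 2 (in_shuffle): [4 0 3 5 1 6 2 7]
After op 3 (reverse): [7 2 6 1 5 3 0 4]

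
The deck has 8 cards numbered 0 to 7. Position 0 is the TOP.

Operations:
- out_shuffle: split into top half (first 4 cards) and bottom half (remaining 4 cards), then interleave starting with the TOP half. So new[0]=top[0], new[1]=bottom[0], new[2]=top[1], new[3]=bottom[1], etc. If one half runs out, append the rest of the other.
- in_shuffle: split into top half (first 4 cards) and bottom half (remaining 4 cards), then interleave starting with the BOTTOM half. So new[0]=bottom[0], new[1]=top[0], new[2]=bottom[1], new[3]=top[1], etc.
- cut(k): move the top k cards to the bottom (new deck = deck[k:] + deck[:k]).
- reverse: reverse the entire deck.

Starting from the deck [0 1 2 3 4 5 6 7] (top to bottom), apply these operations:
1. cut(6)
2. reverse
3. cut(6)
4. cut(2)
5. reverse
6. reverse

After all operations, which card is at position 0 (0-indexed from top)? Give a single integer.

After op 1 (cut(6)): [6 7 0 1 2 3 4 5]
After op 2 (reverse): [5 4 3 2 1 0 7 6]
After op 3 (cut(6)): [7 6 5 4 3 2 1 0]
After op 4 (cut(2)): [5 4 3 2 1 0 7 6]
After op 5 (reverse): [6 7 0 1 2 3 4 5]
After op 6 (reverse): [5 4 3 2 1 0 7 6]
Position 0: card 5.

Answer: 5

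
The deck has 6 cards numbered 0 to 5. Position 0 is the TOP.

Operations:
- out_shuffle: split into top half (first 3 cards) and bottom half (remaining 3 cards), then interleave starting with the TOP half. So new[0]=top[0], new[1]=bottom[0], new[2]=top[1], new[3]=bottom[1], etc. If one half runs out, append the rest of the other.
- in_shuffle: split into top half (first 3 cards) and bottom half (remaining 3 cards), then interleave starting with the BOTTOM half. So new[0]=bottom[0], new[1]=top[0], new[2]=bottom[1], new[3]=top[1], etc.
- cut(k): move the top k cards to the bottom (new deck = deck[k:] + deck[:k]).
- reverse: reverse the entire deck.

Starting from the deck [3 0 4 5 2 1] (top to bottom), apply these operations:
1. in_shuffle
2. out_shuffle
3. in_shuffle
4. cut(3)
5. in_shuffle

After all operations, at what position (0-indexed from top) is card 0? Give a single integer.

Answer: 1

Derivation:
After op 1 (in_shuffle): [5 3 2 0 1 4]
After op 2 (out_shuffle): [5 0 3 1 2 4]
After op 3 (in_shuffle): [1 5 2 0 4 3]
After op 4 (cut(3)): [0 4 3 1 5 2]
After op 5 (in_shuffle): [1 0 5 4 2 3]
Card 0 is at position 1.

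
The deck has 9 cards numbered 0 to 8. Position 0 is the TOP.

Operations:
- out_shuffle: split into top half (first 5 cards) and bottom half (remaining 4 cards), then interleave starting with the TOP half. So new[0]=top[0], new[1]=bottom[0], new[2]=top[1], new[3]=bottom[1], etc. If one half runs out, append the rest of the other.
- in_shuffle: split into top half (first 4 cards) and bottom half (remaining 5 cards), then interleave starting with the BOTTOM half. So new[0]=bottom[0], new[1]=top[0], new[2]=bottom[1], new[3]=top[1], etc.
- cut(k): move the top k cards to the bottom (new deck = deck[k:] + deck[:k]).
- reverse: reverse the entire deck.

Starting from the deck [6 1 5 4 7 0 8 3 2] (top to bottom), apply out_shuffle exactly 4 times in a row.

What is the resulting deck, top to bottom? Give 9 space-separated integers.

Answer: 6 7 2 4 3 5 8 1 0

Derivation:
After op 1 (out_shuffle): [6 0 1 8 5 3 4 2 7]
After op 2 (out_shuffle): [6 3 0 4 1 2 8 7 5]
After op 3 (out_shuffle): [6 2 3 8 0 7 4 5 1]
After op 4 (out_shuffle): [6 7 2 4 3 5 8 1 0]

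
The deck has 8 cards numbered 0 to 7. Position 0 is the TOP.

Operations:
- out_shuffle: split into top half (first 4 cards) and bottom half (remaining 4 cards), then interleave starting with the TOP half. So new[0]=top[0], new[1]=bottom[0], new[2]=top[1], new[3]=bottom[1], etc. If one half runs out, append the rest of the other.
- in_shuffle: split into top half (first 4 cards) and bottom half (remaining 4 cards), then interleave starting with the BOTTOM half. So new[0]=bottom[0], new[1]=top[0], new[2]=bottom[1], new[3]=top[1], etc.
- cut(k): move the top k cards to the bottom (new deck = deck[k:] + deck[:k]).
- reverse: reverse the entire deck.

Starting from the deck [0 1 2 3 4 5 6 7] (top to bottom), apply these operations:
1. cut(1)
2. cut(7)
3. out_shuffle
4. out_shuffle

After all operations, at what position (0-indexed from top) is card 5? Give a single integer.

Answer: 6

Derivation:
After op 1 (cut(1)): [1 2 3 4 5 6 7 0]
After op 2 (cut(7)): [0 1 2 3 4 5 6 7]
After op 3 (out_shuffle): [0 4 1 5 2 6 3 7]
After op 4 (out_shuffle): [0 2 4 6 1 3 5 7]
Card 5 is at position 6.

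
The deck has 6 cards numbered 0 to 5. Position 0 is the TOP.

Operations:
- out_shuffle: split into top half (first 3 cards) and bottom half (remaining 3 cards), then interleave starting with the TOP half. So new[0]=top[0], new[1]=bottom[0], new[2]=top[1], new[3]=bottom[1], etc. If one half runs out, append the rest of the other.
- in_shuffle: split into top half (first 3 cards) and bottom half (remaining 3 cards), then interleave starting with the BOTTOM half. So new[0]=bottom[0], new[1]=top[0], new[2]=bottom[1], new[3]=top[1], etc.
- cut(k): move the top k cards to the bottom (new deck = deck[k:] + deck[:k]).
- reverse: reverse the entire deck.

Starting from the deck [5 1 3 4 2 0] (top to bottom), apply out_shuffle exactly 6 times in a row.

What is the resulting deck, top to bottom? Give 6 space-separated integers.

Answer: 5 2 4 3 1 0

Derivation:
After op 1 (out_shuffle): [5 4 1 2 3 0]
After op 2 (out_shuffle): [5 2 4 3 1 0]
After op 3 (out_shuffle): [5 3 2 1 4 0]
After op 4 (out_shuffle): [5 1 3 4 2 0]
After op 5 (out_shuffle): [5 4 1 2 3 0]
After op 6 (out_shuffle): [5 2 4 3 1 0]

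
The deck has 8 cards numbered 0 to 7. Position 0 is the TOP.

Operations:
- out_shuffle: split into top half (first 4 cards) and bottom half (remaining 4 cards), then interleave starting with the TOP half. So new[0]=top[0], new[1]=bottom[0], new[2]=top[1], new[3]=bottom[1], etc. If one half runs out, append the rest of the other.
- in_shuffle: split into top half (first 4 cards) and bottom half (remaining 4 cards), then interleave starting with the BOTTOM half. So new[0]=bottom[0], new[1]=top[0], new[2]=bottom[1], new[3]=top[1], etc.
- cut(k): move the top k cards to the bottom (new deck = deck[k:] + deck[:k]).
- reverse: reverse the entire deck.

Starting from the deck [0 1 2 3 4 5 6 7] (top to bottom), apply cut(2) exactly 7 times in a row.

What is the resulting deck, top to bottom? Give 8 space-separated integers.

Answer: 6 7 0 1 2 3 4 5

Derivation:
After op 1 (cut(2)): [2 3 4 5 6 7 0 1]
After op 2 (cut(2)): [4 5 6 7 0 1 2 3]
After op 3 (cut(2)): [6 7 0 1 2 3 4 5]
After op 4 (cut(2)): [0 1 2 3 4 5 6 7]
After op 5 (cut(2)): [2 3 4 5 6 7 0 1]
After op 6 (cut(2)): [4 5 6 7 0 1 2 3]
After op 7 (cut(2)): [6 7 0 1 2 3 4 5]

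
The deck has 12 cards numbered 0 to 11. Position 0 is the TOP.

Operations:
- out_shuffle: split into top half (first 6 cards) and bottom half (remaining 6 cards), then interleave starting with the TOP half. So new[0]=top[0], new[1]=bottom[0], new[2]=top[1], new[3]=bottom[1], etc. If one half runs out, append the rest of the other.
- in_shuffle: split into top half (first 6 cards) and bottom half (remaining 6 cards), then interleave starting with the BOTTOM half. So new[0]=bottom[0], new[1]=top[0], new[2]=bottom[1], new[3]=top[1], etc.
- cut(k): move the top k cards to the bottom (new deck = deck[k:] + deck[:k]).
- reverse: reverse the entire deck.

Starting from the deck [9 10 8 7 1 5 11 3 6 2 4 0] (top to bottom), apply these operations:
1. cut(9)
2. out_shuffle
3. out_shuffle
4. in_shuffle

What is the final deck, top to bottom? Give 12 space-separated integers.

After op 1 (cut(9)): [2 4 0 9 10 8 7 1 5 11 3 6]
After op 2 (out_shuffle): [2 7 4 1 0 5 9 11 10 3 8 6]
After op 3 (out_shuffle): [2 9 7 11 4 10 1 3 0 8 5 6]
After op 4 (in_shuffle): [1 2 3 9 0 7 8 11 5 4 6 10]

Answer: 1 2 3 9 0 7 8 11 5 4 6 10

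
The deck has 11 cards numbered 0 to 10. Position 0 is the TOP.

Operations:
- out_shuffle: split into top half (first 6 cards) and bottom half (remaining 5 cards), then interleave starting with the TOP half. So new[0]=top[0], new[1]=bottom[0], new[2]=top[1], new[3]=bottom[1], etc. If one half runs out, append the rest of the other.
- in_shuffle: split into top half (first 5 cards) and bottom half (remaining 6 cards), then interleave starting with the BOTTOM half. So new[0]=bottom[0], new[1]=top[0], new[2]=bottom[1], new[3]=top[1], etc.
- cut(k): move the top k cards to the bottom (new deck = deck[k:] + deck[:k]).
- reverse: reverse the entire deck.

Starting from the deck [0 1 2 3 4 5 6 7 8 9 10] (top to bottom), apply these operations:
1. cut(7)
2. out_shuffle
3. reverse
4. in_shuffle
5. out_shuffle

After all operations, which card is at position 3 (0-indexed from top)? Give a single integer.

After op 1 (cut(7)): [7 8 9 10 0 1 2 3 4 5 6]
After op 2 (out_shuffle): [7 2 8 3 9 4 10 5 0 6 1]
After op 3 (reverse): [1 6 0 5 10 4 9 3 8 2 7]
After op 4 (in_shuffle): [4 1 9 6 3 0 8 5 2 10 7]
After op 5 (out_shuffle): [4 8 1 5 9 2 6 10 3 7 0]
Position 3: card 5.

Answer: 5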